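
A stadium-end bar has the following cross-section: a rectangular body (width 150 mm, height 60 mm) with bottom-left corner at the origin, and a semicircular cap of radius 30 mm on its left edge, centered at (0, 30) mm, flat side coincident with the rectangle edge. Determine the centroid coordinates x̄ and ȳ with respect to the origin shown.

rectangular body: A = 150 × 60 = 9000.00, centroid at (75.00, 30.00).
semicircular end: A = ½π·30² = 1413.72, centroid at (-12.73, 30.00).
ΣA = 10413.72 mm²
ΣAx̄ = (9000.00)(75.00) + (1413.72)(-12.73) = 657000.00 mm³
ΣAȳ = (9000.00)(30.00) + (1413.72)(30.00) = 312411.50 mm³
x̄ = 657000.00 / 10413.72 = 63.09 mm
ȳ = 312411.50 / 10413.72 = 30.00 mm

x̄ = 63.09 mm, ȳ = 30.00 mm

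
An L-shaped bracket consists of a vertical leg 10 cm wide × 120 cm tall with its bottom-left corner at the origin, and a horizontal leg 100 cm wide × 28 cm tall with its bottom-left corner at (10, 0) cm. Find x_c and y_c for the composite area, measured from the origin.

vertical leg: A = 10 × 120 = 1200.00, centroid at (5.00, 60.00).
horizontal leg: A = 100 × 28 = 2800.00, centroid at (60.00, 14.00).
ΣA = 4000.00 cm², ΣAx_c = 174000.00 cm³, ΣAy_c = 111200.00 cm³.
x_c = 174000.00/4000.00 = 43.50 cm; y_c = 111200.00/4000.00 = 27.80 cm.

x_c = 43.50 cm, y_c = 27.80 cm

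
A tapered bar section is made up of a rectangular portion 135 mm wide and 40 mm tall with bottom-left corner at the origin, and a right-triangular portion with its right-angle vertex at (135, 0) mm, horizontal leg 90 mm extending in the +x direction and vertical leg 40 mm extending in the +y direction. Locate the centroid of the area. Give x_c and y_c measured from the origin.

rectangular portion: A = 135 × 40 = 5400.00, centroid at (67.50, 20.00).
triangular portion: A = ½·90·40 = 1800.00, centroid at (165.00, 13.33).
ΣA = 7200.00 mm²
ΣAx_c = (5400.00)(67.50) + (1800.00)(165.00) = 661500.00 mm³
ΣAy_c = (5400.00)(20.00) + (1800.00)(13.33) = 132000.00 mm³
x_c = 661500.00 / 7200.00 = 91.88 mm
y_c = 132000.00 / 7200.00 = 18.33 mm

x_c = 91.88 mm, y_c = 18.33 mm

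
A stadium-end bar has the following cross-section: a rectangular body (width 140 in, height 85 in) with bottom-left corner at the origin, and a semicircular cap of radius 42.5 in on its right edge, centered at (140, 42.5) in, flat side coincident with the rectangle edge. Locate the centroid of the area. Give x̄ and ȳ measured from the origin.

x̄ = 86.95 in, ȳ = 42.50 in

rectangular body: A = 140 × 85 = 11900.00, centroid at (70.00, 42.50).
semicircular end: A = ½π·42.5² = 2837.25, centroid at (158.04, 42.50).
ΣA = 14737.25 in²
ΣAx̄ = (11900.00)(70.00) + (2837.25)(158.04) = 1281392.20 in³
ΣAȳ = (11900.00)(42.50) + (2837.25)(42.50) = 626333.16 in³
x̄ = 1281392.20 / 14737.25 = 86.95 in
ȳ = 626333.16 / 14737.25 = 42.50 in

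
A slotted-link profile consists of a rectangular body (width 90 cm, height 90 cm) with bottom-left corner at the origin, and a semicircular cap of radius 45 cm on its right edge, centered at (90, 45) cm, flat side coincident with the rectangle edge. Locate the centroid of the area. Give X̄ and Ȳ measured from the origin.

Part | A | x̄ᵢ | ȳᵢ | A·x̄ᵢ | A·ȳᵢ
rectangular body | 8100.00 | 45.00 | 45.00 | 364500.00 | 364500.00
semicircular end | 3180.86 | 109.10 | 45.00 | 347027.63 | 143138.82
Σ | 11280.86 |  |  | 711527.63 | 507638.82
X̄ = 711527.63 / 11280.86 = 63.07 cm
Ȳ = 507638.82 / 11280.86 = 45.00 cm

X̄ = 63.07 cm, Ȳ = 45.00 cm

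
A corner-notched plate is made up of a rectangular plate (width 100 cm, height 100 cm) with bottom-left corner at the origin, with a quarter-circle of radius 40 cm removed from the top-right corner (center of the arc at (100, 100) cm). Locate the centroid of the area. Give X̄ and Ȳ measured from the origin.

plate: A = 100 × 100 = 10000.00, centroid at (50.00, 50.00).
removed quarter-circle: A = −¼π·40² = -1256.64, centroid at (83.02, 83.02).
ΣA = 8743.36 cm², ΣAX̄ = 395669.63 cm³, ΣAȲ = 395669.63 cm³.
X̄ = 395669.63/8743.36 = 45.25 cm; Ȳ = 395669.63/8743.36 = 45.25 cm.

X̄ = 45.25 cm, Ȳ = 45.25 cm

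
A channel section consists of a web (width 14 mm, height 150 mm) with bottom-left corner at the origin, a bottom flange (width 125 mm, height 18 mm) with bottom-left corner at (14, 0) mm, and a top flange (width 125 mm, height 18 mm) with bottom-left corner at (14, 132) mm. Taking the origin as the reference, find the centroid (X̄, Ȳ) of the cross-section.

web: A = 14 × 150 = 2100.00, centroid at (7.00, 75.00).
bottom flange: A = 125 × 18 = 2250.00, centroid at (76.50, 9.00).
top flange: A = 125 × 18 = 2250.00, centroid at (76.50, 141.00).
ΣA = 6600.00 mm²
ΣAX̄ = (2100.00)(7.00) + (2250.00)(76.50) + (2250.00)(76.50) = 358950.00 mm³
ΣAȲ = (2100.00)(75.00) + (2250.00)(9.00) + (2250.00)(141.00) = 495000.00 mm³
X̄ = 358950.00 / 6600.00 = 54.39 mm
Ȳ = 495000.00 / 6600.00 = 75.00 mm

X̄ = 54.39 mm, Ȳ = 75.00 mm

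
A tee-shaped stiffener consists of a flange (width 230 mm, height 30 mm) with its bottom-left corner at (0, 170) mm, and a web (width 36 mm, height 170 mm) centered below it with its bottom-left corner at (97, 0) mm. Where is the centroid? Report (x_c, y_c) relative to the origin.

x_c = 115.00 mm, y_c = 138.00 mm

Part | A | x̄ᵢ | ȳᵢ | A·x̄ᵢ | A·ȳᵢ
web | 6120.00 | 115.00 | 85.00 | 703800.00 | 520200.00
flange | 6900.00 | 115.00 | 185.00 | 793500.00 | 1276500.00
Σ | 13020.00 |  |  | 1497300.00 | 1796700.00
x_c = 1497300.00 / 13020.00 = 115.00 mm
y_c = 1796700.00 / 13020.00 = 138.00 mm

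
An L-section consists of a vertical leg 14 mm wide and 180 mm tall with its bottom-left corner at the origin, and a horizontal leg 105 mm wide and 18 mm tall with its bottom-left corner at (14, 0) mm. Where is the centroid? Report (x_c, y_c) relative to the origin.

Part | A | x̄ᵢ | ȳᵢ | A·x̄ᵢ | A·ȳᵢ
vertical leg | 2520.00 | 7.00 | 90.00 | 17640.00 | 226800.00
horizontal leg | 1890.00 | 66.50 | 9.00 | 125685.00 | 17010.00
Σ | 4410.00 |  |  | 143325.00 | 243810.00
x_c = 143325.00 / 4410.00 = 32.50 mm
y_c = 243810.00 / 4410.00 = 55.29 mm

x_c = 32.50 mm, y_c = 55.29 mm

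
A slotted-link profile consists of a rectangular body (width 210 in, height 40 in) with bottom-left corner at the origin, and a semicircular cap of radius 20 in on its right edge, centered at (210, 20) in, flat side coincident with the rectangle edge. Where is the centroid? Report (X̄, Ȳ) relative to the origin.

Part | A | x̄ᵢ | ȳᵢ | A·x̄ᵢ | A·ȳᵢ
rectangular body | 8400.00 | 105.00 | 20.00 | 882000.00 | 168000.00
semicircular end | 628.32 | 218.49 | 20.00 | 137280.22 | 12566.37
Σ | 9028.32 |  |  | 1019280.22 | 180566.37
X̄ = 1019280.22 / 9028.32 = 112.90 in
Ȳ = 180566.37 / 9028.32 = 20.00 in

X̄ = 112.90 in, Ȳ = 20.00 in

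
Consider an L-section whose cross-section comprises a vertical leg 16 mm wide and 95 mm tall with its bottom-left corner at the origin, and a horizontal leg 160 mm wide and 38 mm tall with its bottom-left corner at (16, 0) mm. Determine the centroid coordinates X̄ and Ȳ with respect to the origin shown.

vertical leg: A = 16 × 95 = 1520.00, centroid at (8.00, 47.50).
horizontal leg: A = 160 × 38 = 6080.00, centroid at (96.00, 19.00).
ΣA = 7600.00 mm², ΣAX̄ = 595840.00 mm³, ΣAȲ = 187720.00 mm³.
X̄ = 595840.00/7600.00 = 78.40 mm; Ȳ = 187720.00/7600.00 = 24.70 mm.

X̄ = 78.40 mm, Ȳ = 24.70 mm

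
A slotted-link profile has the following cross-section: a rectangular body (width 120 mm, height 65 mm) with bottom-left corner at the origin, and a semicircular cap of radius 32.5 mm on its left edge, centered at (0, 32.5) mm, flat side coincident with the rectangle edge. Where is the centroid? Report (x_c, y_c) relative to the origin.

x_c = 47.06 mm, y_c = 32.50 mm

rectangular body: A = 120 × 65 = 7800.00, centroid at (60.00, 32.50).
semicircular end: A = ½π·32.5² = 1659.15, centroid at (-13.79, 32.50).
ΣA = 9459.15 mm²
ΣAx_c = (7800.00)(60.00) + (1659.15)(-13.79) = 445114.58 mm³
ΣAy_c = (7800.00)(32.50) + (1659.15)(32.50) = 307422.49 mm³
x_c = 445114.58 / 9459.15 = 47.06 mm
y_c = 307422.49 / 9459.15 = 32.50 mm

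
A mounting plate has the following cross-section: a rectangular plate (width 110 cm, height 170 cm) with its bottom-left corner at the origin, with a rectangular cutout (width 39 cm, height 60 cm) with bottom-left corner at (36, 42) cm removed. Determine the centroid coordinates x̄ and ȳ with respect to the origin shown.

x̄ = 54.93 cm, ȳ = 86.86 cm

plate: A = 110 × 170 = 18700.00, centroid at (55.00, 85.00).
hole: A = −(39 × 60) = -2340.00, centroid at (55.50, 72.00).
ΣA = 16360.00 cm²
ΣAx̄ = (18700.00)(55.00) + (-2340.00)(55.50) = 898630.00 cm³
ΣAȳ = (18700.00)(85.00) + (-2340.00)(72.00) = 1421020.00 cm³
x̄ = 898630.00 / 16360.00 = 54.93 cm
ȳ = 1421020.00 / 16360.00 = 86.86 cm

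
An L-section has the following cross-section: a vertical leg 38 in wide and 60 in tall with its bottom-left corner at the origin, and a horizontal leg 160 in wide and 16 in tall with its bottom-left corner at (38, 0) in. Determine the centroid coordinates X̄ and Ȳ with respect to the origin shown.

vertical leg: A = 38 × 60 = 2280.00, centroid at (19.00, 30.00).
horizontal leg: A = 160 × 16 = 2560.00, centroid at (118.00, 8.00).
ΣA = 4840.00 in²
ΣAX̄ = (2280.00)(19.00) + (2560.00)(118.00) = 345400.00 in³
ΣAȲ = (2280.00)(30.00) + (2560.00)(8.00) = 88880.00 in³
X̄ = 345400.00 / 4840.00 = 71.36 in
Ȳ = 88880.00 / 4840.00 = 18.36 in

X̄ = 71.36 in, Ȳ = 18.36 in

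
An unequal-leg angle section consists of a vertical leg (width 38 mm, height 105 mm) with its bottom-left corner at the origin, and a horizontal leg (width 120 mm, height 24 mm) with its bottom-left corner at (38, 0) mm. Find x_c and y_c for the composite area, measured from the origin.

x_c = 52.12 mm, y_c = 35.52 mm

vertical leg: A = 38 × 105 = 3990.00, centroid at (19.00, 52.50).
horizontal leg: A = 120 × 24 = 2880.00, centroid at (98.00, 12.00).
ΣA = 6870.00 mm²
ΣAx_c = (3990.00)(19.00) + (2880.00)(98.00) = 358050.00 mm³
ΣAy_c = (3990.00)(52.50) + (2880.00)(12.00) = 244035.00 mm³
x_c = 358050.00 / 6870.00 = 52.12 mm
y_c = 244035.00 / 6870.00 = 35.52 mm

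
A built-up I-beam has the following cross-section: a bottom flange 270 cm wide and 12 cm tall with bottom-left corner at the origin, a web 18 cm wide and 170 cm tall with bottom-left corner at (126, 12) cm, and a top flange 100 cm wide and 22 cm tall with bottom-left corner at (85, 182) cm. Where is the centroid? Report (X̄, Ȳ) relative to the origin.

bottom flange: A = 270 × 12 = 3240.00, centroid at (135.00, 6.00).
web: A = 18 × 170 = 3060.00, centroid at (135.00, 97.00).
top flange: A = 100 × 22 = 2200.00, centroid at (135.00, 193.00).
ΣA = 8500.00 cm², ΣAX̄ = 1147500.00 cm³, ΣAȲ = 740860.00 cm³.
X̄ = 1147500.00/8500.00 = 135.00 cm; Ȳ = 740860.00/8500.00 = 87.16 cm.

X̄ = 135.00 cm, Ȳ = 87.16 cm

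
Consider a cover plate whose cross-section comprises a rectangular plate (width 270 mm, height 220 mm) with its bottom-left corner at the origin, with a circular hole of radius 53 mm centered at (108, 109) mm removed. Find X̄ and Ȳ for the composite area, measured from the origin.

X̄ = 139.71 mm, Ȳ = 110.17 mm

Part | A | x̄ᵢ | ȳᵢ | A·x̄ᵢ | A·ȳᵢ
plate | 59400.00 | 135.00 | 110.00 | 8019000.00 | 6534000.00
hole | -8824.73 | 108.00 | 109.00 | -953071.25 | -961895.98
Σ | 50575.27 |  |  | 7065928.75 | 5572104.02
X̄ = 7065928.75 / 50575.27 = 139.71 mm
Ȳ = 5572104.02 / 50575.27 = 110.17 mm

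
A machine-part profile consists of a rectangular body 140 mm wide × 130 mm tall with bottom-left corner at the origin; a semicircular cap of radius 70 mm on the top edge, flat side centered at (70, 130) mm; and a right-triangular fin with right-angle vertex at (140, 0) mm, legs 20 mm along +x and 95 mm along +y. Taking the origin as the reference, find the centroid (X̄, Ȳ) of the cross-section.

X̄ = 72.71 mm, Ȳ = 90.97 mm

rectangular body: A = 140 × 130 = 18200.00, centroid at (70.00, 65.00).
semicircular top: A = ½π·70² = 7696.90, centroid at (70.00, 159.71).
triangular fin: A = ½·20·95 = 950.00, centroid at (146.67, 31.67).
ΣA = 26846.90 mm²
ΣAX̄ = (18200.00)(70.00) + (7696.90)(70.00) + (950.00)(146.67) = 1952116.47 mm³
ΣAȲ = (18200.00)(65.00) + (7696.90)(159.71) + (950.00)(31.67) = 2442347.26 mm³
X̄ = 1952116.47 / 26846.90 = 72.71 mm
Ȳ = 2442347.26 / 26846.90 = 90.97 mm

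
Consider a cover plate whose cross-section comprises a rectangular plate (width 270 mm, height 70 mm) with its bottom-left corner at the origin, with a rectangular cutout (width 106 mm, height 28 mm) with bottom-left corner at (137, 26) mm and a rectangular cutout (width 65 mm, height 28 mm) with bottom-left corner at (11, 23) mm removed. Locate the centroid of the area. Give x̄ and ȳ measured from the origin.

x̄ = 135.23 mm, ȳ = 33.69 mm

Part | A | x̄ᵢ | ȳᵢ | A·x̄ᵢ | A·ȳᵢ
plate | 18900.00 | 135.00 | 35.00 | 2551500.00 | 661500.00
hole 1 | -2968.00 | 190.00 | 40.00 | -563920.00 | -118720.00
hole 2 | -1820.00 | 43.50 | 37.00 | -79170.00 | -67340.00
Σ | 14112.00 |  |  | 1908410.00 | 475440.00
x̄ = 1908410.00 / 14112.00 = 135.23 mm
ȳ = 475440.00 / 14112.00 = 33.69 mm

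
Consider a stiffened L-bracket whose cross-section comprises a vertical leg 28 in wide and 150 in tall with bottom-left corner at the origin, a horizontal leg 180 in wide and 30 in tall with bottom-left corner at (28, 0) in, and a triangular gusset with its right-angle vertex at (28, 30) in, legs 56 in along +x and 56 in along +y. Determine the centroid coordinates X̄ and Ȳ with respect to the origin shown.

X̄ = 68.87 in, Ȳ = 42.29 in

vertical leg: A = 28 × 150 = 4200.00, centroid at (14.00, 75.00).
horizontal leg: A = 180 × 30 = 5400.00, centroid at (118.00, 15.00).
gusset: A = ½·56·56 = 1568.00, centroid at (46.67, 48.67).
ΣA = 11168.00 in², ΣAX̄ = 769173.33 in³, ΣAȲ = 472309.33 in³.
X̄ = 769173.33/11168.00 = 68.87 in; Ȳ = 472309.33/11168.00 = 42.29 in.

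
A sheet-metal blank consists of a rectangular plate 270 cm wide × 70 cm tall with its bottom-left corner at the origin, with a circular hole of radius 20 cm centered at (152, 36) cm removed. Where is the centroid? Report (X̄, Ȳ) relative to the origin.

X̄ = 133.79 cm, Ȳ = 34.93 cm

plate: A = 270 × 70 = 18900.00, centroid at (135.00, 35.00).
hole: A = −π·20² = -1256.64, centroid at (152.00, 36.00).
ΣA = 17643.36 cm², ΣAX̄ = 2360491.17 cm³, ΣAȲ = 616261.07 cm³.
X̄ = 2360491.17/17643.36 = 133.79 cm; Ȳ = 616261.07/17643.36 = 34.93 cm.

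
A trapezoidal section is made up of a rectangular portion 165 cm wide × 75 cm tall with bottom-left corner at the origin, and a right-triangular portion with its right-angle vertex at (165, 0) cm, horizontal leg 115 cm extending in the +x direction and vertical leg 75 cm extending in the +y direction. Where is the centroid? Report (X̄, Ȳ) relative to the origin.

X̄ = 113.73 cm, Ȳ = 34.27 cm

Part | A | x̄ᵢ | ȳᵢ | A·x̄ᵢ | A·ȳᵢ
rectangular portion | 12375.00 | 82.50 | 37.50 | 1020937.50 | 464062.50
triangular portion | 4312.50 | 203.33 | 25.00 | 876875.00 | 107812.50
Σ | 16687.50 |  |  | 1897812.50 | 571875.00
X̄ = 1897812.50 / 16687.50 = 113.73 cm
Ȳ = 571875.00 / 16687.50 = 34.27 cm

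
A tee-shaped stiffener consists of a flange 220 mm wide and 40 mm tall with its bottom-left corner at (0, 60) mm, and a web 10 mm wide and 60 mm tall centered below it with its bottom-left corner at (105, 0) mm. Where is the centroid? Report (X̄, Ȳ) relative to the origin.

web: A = 10 × 60 = 600.00, centroid at (110.00, 30.00).
flange: A = 220 × 40 = 8800.00, centroid at (110.00, 80.00).
ΣA = 9400.00 mm²
ΣAX̄ = (600.00)(110.00) + (8800.00)(110.00) = 1034000.00 mm³
ΣAȲ = (600.00)(30.00) + (8800.00)(80.00) = 722000.00 mm³
X̄ = 1034000.00 / 9400.00 = 110.00 mm
Ȳ = 722000.00 / 9400.00 = 76.81 mm

X̄ = 110.00 mm, Ȳ = 76.81 mm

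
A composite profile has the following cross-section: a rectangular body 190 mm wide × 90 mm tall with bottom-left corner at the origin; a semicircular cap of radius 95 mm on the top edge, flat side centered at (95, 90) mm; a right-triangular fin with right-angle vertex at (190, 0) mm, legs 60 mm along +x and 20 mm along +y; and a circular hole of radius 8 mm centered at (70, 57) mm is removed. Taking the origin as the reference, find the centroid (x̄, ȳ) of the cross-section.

Part | A | x̄ᵢ | ȳᵢ | A·x̄ᵢ | A·ȳᵢ
rectangular body | 17100.00 | 95.00 | 45.00 | 1624500.00 | 769500.00
semicircular top | 14176.44 | 95.00 | 130.32 | 1346761.50 | 1847462.65
triangular fin | 600.00 | 210.00 | 6.67 | 126000.00 | 4000.00
hole | -201.06 | 70.00 | 57.00 | -14074.34 | -11460.53
Σ | 31675.37 |  |  | 3083187.17 | 2609502.12
x̄ = 3083187.17 / 31675.37 = 97.34 mm
ȳ = 2609502.12 / 31675.37 = 82.38 mm

x̄ = 97.34 mm, ȳ = 82.38 mm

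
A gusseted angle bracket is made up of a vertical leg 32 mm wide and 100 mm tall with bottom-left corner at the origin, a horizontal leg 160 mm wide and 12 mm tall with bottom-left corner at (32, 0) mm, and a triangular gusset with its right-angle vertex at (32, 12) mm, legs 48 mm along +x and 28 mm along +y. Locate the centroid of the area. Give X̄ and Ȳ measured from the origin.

vertical leg: A = 32 × 100 = 3200.00, centroid at (16.00, 50.00).
horizontal leg: A = 160 × 12 = 1920.00, centroid at (112.00, 6.00).
gusset: A = ½·48·28 = 672.00, centroid at (48.00, 21.33).
ΣA = 5792.00 mm²
ΣAX̄ = (3200.00)(16.00) + (1920.00)(112.00) + (672.00)(48.00) = 298496.00 mm³
ΣAȲ = (3200.00)(50.00) + (1920.00)(6.00) + (672.00)(21.33) = 185856.00 mm³
X̄ = 298496.00 / 5792.00 = 51.54 mm
Ȳ = 185856.00 / 5792.00 = 32.09 mm

X̄ = 51.54 mm, Ȳ = 32.09 mm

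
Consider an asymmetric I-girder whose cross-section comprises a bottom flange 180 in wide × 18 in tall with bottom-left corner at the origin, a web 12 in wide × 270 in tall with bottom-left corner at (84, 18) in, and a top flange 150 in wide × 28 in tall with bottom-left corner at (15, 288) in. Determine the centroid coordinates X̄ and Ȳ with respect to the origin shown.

bottom flange: A = 180 × 18 = 3240.00, centroid at (90.00, 9.00).
web: A = 12 × 270 = 3240.00, centroid at (90.00, 153.00).
top flange: A = 150 × 28 = 4200.00, centroid at (90.00, 302.00).
ΣA = 10680.00 in², ΣAX̄ = 961200.00 in³, ΣAȲ = 1793280.00 in³.
X̄ = 961200.00/10680.00 = 90.00 in; Ȳ = 1793280.00/10680.00 = 167.91 in.

X̄ = 90.00 in, Ȳ = 167.91 in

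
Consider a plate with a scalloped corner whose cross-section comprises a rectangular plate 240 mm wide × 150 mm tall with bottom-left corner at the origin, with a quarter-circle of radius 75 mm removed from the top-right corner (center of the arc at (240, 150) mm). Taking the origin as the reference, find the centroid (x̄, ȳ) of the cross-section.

plate: A = 240 × 150 = 36000.00, centroid at (120.00, 75.00).
removed quarter-circle: A = −¼π·75² = -4417.86, centroid at (208.17, 118.17).
ΣA = 31582.14 mm²
ΣAx̄ = (36000.00)(120.00) + (-4417.86)(208.17) = 3400337.48 mm³
ΣAȳ = (36000.00)(75.00) + (-4417.86)(118.17) = 2177945.30 mm³
x̄ = 3400337.48 / 31582.14 = 107.67 mm
ȳ = 2177945.30 / 31582.14 = 68.96 mm

x̄ = 107.67 mm, ȳ = 68.96 mm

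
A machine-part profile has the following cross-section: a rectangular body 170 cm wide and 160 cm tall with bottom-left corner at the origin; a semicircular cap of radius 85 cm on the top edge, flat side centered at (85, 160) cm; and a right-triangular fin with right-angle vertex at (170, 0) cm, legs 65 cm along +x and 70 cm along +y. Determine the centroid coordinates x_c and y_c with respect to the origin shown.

Part | A | x̄ᵢ | ȳᵢ | A·x̄ᵢ | A·ȳᵢ
rectangular body | 27200.00 | 85.00 | 80.00 | 2312000.00 | 2176000.00
semicircular top | 11349.00 | 85.00 | 196.08 | 964665.29 | 2225257.22
triangular fin | 2275.00 | 191.67 | 23.33 | 436041.67 | 53083.33
Σ | 40824.00 |  |  | 3712706.96 | 4454340.55
x_c = 3712706.96 / 40824.00 = 90.94 cm
y_c = 4454340.55 / 40824.00 = 109.11 cm

x_c = 90.94 cm, y_c = 109.11 cm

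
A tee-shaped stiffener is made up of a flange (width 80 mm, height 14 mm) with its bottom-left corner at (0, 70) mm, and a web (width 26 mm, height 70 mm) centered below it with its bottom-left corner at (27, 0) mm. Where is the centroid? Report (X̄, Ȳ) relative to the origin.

web: A = 26 × 70 = 1820.00, centroid at (40.00, 35.00).
flange: A = 80 × 14 = 1120.00, centroid at (40.00, 77.00).
ΣA = 2940.00 mm², ΣAX̄ = 117600.00 mm³, ΣAȲ = 149940.00 mm³.
X̄ = 117600.00/2940.00 = 40.00 mm; Ȳ = 149940.00/2940.00 = 51.00 mm.

X̄ = 40.00 mm, Ȳ = 51.00 mm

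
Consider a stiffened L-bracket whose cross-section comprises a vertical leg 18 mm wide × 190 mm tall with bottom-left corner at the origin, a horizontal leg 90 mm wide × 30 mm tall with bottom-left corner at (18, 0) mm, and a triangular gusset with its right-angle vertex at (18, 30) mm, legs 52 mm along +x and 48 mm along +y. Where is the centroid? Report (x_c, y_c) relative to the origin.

x_c = 33.25 mm, y_c = 57.38 mm

vertical leg: A = 18 × 190 = 3420.00, centroid at (9.00, 95.00).
horizontal leg: A = 90 × 30 = 2700.00, centroid at (63.00, 15.00).
gusset: A = ½·52·48 = 1248.00, centroid at (35.33, 46.00).
ΣA = 7368.00 mm²
ΣAx_c = (3420.00)(9.00) + (2700.00)(63.00) + (1248.00)(35.33) = 244976.00 mm³
ΣAy_c = (3420.00)(95.00) + (2700.00)(15.00) + (1248.00)(46.00) = 422808.00 mm³
x_c = 244976.00 / 7368.00 = 33.25 mm
y_c = 422808.00 / 7368.00 = 57.38 mm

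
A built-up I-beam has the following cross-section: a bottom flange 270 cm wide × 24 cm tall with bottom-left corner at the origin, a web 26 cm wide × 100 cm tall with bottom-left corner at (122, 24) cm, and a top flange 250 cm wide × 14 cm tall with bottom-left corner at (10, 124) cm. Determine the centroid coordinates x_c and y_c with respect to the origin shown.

Part | A | x̄ᵢ | ȳᵢ | A·x̄ᵢ | A·ȳᵢ
bottom flange | 6480.00 | 135.00 | 12.00 | 874800.00 | 77760.00
web | 2600.00 | 135.00 | 74.00 | 351000.00 | 192400.00
top flange | 3500.00 | 135.00 | 131.00 | 472500.00 | 458500.00
Σ | 12580.00 |  |  | 1698300.00 | 728660.00
x_c = 1698300.00 / 12580.00 = 135.00 cm
y_c = 728660.00 / 12580.00 = 57.92 cm

x_c = 135.00 cm, y_c = 57.92 cm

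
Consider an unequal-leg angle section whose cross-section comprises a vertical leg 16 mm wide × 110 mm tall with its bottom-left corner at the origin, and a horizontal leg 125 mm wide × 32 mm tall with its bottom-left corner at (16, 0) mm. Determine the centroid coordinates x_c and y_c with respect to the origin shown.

x_c = 56.96 mm, y_c = 27.92 mm

Part | A | x̄ᵢ | ȳᵢ | A·x̄ᵢ | A·ȳᵢ
vertical leg | 1760.00 | 8.00 | 55.00 | 14080.00 | 96800.00
horizontal leg | 4000.00 | 78.50 | 16.00 | 314000.00 | 64000.00
Σ | 5760.00 |  |  | 328080.00 | 160800.00
x_c = 328080.00 / 5760.00 = 56.96 mm
y_c = 160800.00 / 5760.00 = 27.92 mm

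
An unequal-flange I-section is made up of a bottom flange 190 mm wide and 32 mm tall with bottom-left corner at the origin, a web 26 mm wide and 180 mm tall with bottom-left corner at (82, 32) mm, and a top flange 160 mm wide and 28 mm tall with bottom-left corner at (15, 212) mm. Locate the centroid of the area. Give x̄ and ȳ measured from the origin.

bottom flange: A = 190 × 32 = 6080.00, centroid at (95.00, 16.00).
web: A = 26 × 180 = 4680.00, centroid at (95.00, 122.00).
top flange: A = 160 × 28 = 4480.00, centroid at (95.00, 226.00).
ΣA = 15240.00 mm²
ΣAx̄ = (6080.00)(95.00) + (4680.00)(95.00) + (4480.00)(95.00) = 1447800.00 mm³
ΣAȳ = (6080.00)(16.00) + (4680.00)(122.00) + (4480.00)(226.00) = 1680720.00 mm³
x̄ = 1447800.00 / 15240.00 = 95.00 mm
ȳ = 1680720.00 / 15240.00 = 110.28 mm

x̄ = 95.00 mm, ȳ = 110.28 mm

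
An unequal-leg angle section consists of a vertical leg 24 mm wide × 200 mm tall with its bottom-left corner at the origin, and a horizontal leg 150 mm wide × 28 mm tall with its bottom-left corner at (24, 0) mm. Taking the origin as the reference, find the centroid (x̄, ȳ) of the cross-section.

vertical leg: A = 24 × 200 = 4800.00, centroid at (12.00, 100.00).
horizontal leg: A = 150 × 28 = 4200.00, centroid at (99.00, 14.00).
ΣA = 9000.00 mm²
ΣAx̄ = (4800.00)(12.00) + (4200.00)(99.00) = 473400.00 mm³
ΣAȳ = (4800.00)(100.00) + (4200.00)(14.00) = 538800.00 mm³
x̄ = 473400.00 / 9000.00 = 52.60 mm
ȳ = 538800.00 / 9000.00 = 59.87 mm

x̄ = 52.60 mm, ȳ = 59.87 mm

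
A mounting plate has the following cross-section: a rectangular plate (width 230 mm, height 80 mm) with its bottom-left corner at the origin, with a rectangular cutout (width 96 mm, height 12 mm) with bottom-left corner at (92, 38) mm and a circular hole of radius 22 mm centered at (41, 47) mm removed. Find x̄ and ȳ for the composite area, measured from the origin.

x̄ = 120.32 mm, ȳ = 39.03 mm

plate: A = 230 × 80 = 18400.00, centroid at (115.00, 40.00).
hole 1: A = −(96 × 12) = -1152.00, centroid at (140.00, 44.00).
hole 2: A = −π·22² = -1520.53, centroid at (41.00, 47.00).
ΣA = 15727.47 mm²
ΣAx̄ = (18400.00)(115.00) + (-1152.00)(140.00) + (-1520.53)(41.00) = 1892378.24 mm³
ΣAȳ = (18400.00)(40.00) + (-1152.00)(44.00) + (-1520.53)(47.00) = 613847.05 mm³
x̄ = 1892378.24 / 15727.47 = 120.32 mm
ȳ = 613847.05 / 15727.47 = 39.03 mm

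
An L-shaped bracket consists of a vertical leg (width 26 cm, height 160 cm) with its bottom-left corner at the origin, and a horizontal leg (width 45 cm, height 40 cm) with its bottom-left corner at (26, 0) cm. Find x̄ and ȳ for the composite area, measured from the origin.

x̄ = 23.72 cm, ȳ = 61.88 cm

Part | A | x̄ᵢ | ȳᵢ | A·x̄ᵢ | A·ȳᵢ
vertical leg | 4160.00 | 13.00 | 80.00 | 54080.00 | 332800.00
horizontal leg | 1800.00 | 48.50 | 20.00 | 87300.00 | 36000.00
Σ | 5960.00 |  |  | 141380.00 | 368800.00
x̄ = 141380.00 / 5960.00 = 23.72 cm
ȳ = 368800.00 / 5960.00 = 61.88 cm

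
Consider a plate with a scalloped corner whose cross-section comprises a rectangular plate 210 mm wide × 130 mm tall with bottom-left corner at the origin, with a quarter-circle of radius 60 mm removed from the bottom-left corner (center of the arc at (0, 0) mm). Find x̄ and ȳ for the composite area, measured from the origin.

x̄ = 114.19 mm, ȳ = 69.57 mm

plate: A = 210 × 130 = 27300.00, centroid at (105.00, 65.00).
removed quarter-circle: A = −¼π·60² = -2827.43, centroid at (25.46, 25.46).
ΣA = 24472.57 mm², ΣAx̄ = 2794500.00 mm³, ΣAȳ = 1702500.00 mm³.
x̄ = 2794500.00/24472.57 = 114.19 mm; ȳ = 1702500.00/24472.57 = 69.57 mm.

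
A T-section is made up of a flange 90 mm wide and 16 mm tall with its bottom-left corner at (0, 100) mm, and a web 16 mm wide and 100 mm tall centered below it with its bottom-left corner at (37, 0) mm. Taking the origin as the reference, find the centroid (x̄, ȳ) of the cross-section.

x̄ = 45.00 mm, ȳ = 77.47 mm

web: A = 16 × 100 = 1600.00, centroid at (45.00, 50.00).
flange: A = 90 × 16 = 1440.00, centroid at (45.00, 108.00).
ΣA = 3040.00 mm²
ΣAx̄ = (1600.00)(45.00) + (1440.00)(45.00) = 136800.00 mm³
ΣAȳ = (1600.00)(50.00) + (1440.00)(108.00) = 235520.00 mm³
x̄ = 136800.00 / 3040.00 = 45.00 mm
ȳ = 235520.00 / 3040.00 = 77.47 mm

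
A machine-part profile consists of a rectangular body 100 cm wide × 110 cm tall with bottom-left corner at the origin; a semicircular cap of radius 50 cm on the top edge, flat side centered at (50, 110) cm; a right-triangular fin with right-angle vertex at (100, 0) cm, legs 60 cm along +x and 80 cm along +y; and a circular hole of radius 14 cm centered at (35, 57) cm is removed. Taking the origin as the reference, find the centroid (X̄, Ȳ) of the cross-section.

rectangular body: A = 100 × 110 = 11000.00, centroid at (50.00, 55.00).
semicircular top: A = ½π·50² = 3926.99, centroid at (50.00, 131.22).
triangular fin: A = ½·60·80 = 2400.00, centroid at (120.00, 26.67).
hole: A = −π·14² = -615.75, centroid at (35.00, 57.00).
ΣA = 16711.24 cm², ΣAX̄ = 1012798.22 cm³, ΣAȲ = 1149204.45 cm³.
X̄ = 1012798.22/16711.24 = 60.61 cm; Ȳ = 1149204.45/16711.24 = 68.77 cm.

X̄ = 60.61 cm, Ȳ = 68.77 cm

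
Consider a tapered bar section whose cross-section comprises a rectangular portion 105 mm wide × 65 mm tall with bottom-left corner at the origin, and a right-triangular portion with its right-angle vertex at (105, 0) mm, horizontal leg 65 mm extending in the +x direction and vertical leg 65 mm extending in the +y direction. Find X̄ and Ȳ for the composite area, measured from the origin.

X̄ = 70.03 mm, Ȳ = 29.94 mm

Part | A | x̄ᵢ | ȳᵢ | A·x̄ᵢ | A·ȳᵢ
rectangular portion | 6825.00 | 52.50 | 32.50 | 358312.50 | 221812.50
triangular portion | 2112.50 | 126.67 | 21.67 | 267583.33 | 45770.83
Σ | 8937.50 |  |  | 625895.83 | 267583.33
X̄ = 625895.83 / 8937.50 = 70.03 mm
Ȳ = 267583.33 / 8937.50 = 29.94 mm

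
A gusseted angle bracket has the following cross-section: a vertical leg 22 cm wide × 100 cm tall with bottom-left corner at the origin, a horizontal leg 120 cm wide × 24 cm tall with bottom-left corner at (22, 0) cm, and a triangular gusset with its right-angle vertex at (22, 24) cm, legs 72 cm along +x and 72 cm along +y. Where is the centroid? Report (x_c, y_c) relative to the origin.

vertical leg: A = 22 × 100 = 2200.00, centroid at (11.00, 50.00).
horizontal leg: A = 120 × 24 = 2880.00, centroid at (82.00, 12.00).
gusset: A = ½·72·72 = 2592.00, centroid at (46.00, 48.00).
ΣA = 7672.00 cm²
ΣAx_c = (2200.00)(11.00) + (2880.00)(82.00) + (2592.00)(46.00) = 379592.00 cm³
ΣAy_c = (2200.00)(50.00) + (2880.00)(12.00) + (2592.00)(48.00) = 268976.00 cm³
x_c = 379592.00 / 7672.00 = 49.48 cm
y_c = 268976.00 / 7672.00 = 35.06 cm

x_c = 49.48 cm, y_c = 35.06 cm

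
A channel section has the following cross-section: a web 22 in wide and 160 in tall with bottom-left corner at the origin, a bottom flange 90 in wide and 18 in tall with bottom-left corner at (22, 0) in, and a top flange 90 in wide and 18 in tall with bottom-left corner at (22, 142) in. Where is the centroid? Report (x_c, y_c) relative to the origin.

x_c = 37.84 in, y_c = 80.00 in

web: A = 22 × 160 = 3520.00, centroid at (11.00, 80.00).
bottom flange: A = 90 × 18 = 1620.00, centroid at (67.00, 9.00).
top flange: A = 90 × 18 = 1620.00, centroid at (67.00, 151.00).
ΣA = 6760.00 in²
ΣAx_c = (3520.00)(11.00) + (1620.00)(67.00) + (1620.00)(67.00) = 255800.00 in³
ΣAy_c = (3520.00)(80.00) + (1620.00)(9.00) + (1620.00)(151.00) = 540800.00 in³
x_c = 255800.00 / 6760.00 = 37.84 in
y_c = 540800.00 / 6760.00 = 80.00 in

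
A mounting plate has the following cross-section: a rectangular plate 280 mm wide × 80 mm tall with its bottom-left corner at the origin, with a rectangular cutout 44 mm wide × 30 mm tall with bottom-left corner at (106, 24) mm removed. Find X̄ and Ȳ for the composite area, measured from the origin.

X̄ = 140.75 mm, Ȳ = 40.06 mm

plate: A = 280 × 80 = 22400.00, centroid at (140.00, 40.00).
hole: A = −(44 × 30) = -1320.00, centroid at (128.00, 39.00).
ΣA = 21080.00 mm²
ΣAX̄ = (22400.00)(140.00) + (-1320.00)(128.00) = 2967040.00 mm³
ΣAȲ = (22400.00)(40.00) + (-1320.00)(39.00) = 844520.00 mm³
X̄ = 2967040.00 / 21080.00 = 140.75 mm
Ȳ = 844520.00 / 21080.00 = 40.06 mm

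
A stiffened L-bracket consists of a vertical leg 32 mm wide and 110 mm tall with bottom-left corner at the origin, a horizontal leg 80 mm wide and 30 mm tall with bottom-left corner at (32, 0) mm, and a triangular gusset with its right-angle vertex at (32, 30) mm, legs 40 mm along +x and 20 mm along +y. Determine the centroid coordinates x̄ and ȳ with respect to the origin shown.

x̄ = 39.12 mm, ȳ = 38.65 mm

Part | A | x̄ᵢ | ȳᵢ | A·x̄ᵢ | A·ȳᵢ
vertical leg | 3520.00 | 16.00 | 55.00 | 56320.00 | 193600.00
horizontal leg | 2400.00 | 72.00 | 15.00 | 172800.00 | 36000.00
gusset | 400.00 | 45.33 | 36.67 | 18133.33 | 14666.67
Σ | 6320.00 |  |  | 247253.33 | 244266.67
x̄ = 247253.33 / 6320.00 = 39.12 mm
ȳ = 244266.67 / 6320.00 = 38.65 mm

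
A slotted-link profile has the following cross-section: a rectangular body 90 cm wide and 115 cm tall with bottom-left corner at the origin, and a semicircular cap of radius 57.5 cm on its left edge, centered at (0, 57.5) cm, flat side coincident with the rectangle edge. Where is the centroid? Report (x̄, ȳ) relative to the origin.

x̄ = 21.81 cm, ȳ = 57.50 cm

rectangular body: A = 90 × 115 = 10350.00, centroid at (45.00, 57.50).
semicircular end: A = ½π·57.5² = 5193.45, centroid at (-24.40, 57.50).
ΣA = 15543.45 cm², ΣAx̄ = 339010.42 cm³, ΣAȳ = 893748.11 cm³.
x̄ = 339010.42/15543.45 = 21.81 cm; ȳ = 893748.11/15543.45 = 57.50 cm.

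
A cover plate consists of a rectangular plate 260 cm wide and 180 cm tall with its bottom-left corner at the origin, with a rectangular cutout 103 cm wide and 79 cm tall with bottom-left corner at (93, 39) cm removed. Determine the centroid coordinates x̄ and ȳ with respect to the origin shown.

plate: A = 260 × 180 = 46800.00, centroid at (130.00, 90.00).
hole: A = −(103 × 79) = -8137.00, centroid at (144.50, 78.50).
ΣA = 38663.00 cm²
ΣAx̄ = (46800.00)(130.00) + (-8137.00)(144.50) = 4908203.50 cm³
ΣAȳ = (46800.00)(90.00) + (-8137.00)(78.50) = 3573245.50 cm³
x̄ = 4908203.50 / 38663.00 = 126.95 cm
ȳ = 3573245.50 / 38663.00 = 92.42 cm

x̄ = 126.95 cm, ȳ = 92.42 cm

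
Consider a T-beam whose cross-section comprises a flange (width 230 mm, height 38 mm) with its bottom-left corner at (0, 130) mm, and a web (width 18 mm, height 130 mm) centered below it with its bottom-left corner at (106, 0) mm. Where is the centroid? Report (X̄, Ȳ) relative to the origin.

X̄ = 115.00 mm, Ȳ = 131.26 mm

web: A = 18 × 130 = 2340.00, centroid at (115.00, 65.00).
flange: A = 230 × 38 = 8740.00, centroid at (115.00, 149.00).
ΣA = 11080.00 mm², ΣAX̄ = 1274200.00 mm³, ΣAȲ = 1454360.00 mm³.
X̄ = 1274200.00/11080.00 = 115.00 mm; Ȳ = 1454360.00/11080.00 = 131.26 mm.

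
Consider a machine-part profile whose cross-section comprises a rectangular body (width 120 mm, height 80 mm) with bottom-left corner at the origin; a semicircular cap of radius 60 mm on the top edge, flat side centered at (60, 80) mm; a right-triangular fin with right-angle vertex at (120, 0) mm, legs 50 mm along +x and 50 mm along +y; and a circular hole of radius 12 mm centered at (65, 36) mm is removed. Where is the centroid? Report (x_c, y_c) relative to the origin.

rectangular body: A = 120 × 80 = 9600.00, centroid at (60.00, 40.00).
semicircular top: A = ½π·60² = 5654.87, centroid at (60.00, 105.46).
triangular fin: A = ½·50·50 = 1250.00, centroid at (136.67, 16.67).
hole: A = −π·12² = -452.39, centroid at (65.00, 36.00).
ΣA = 16052.48 mm², ΣAx_c = 1056720.03 mm³, ΣAy_c = 984936.66 mm³.
x_c = 1056720.03/16052.48 = 65.83 mm; y_c = 984936.66/16052.48 = 61.36 mm.

x_c = 65.83 mm, y_c = 61.36 mm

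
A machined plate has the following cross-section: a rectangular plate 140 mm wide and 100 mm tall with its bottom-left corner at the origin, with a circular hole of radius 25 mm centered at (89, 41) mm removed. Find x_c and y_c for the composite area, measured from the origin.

Part | A | x̄ᵢ | ȳᵢ | A·x̄ᵢ | A·ȳᵢ
plate | 14000.00 | 70.00 | 50.00 | 980000.00 | 700000.00
hole | -1963.50 | 89.00 | 41.00 | -174751.09 | -80503.31
Σ | 12036.50 |  |  | 805248.91 | 619496.69
x_c = 805248.91 / 12036.50 = 66.90 mm
y_c = 619496.69 / 12036.50 = 51.47 mm

x_c = 66.90 mm, y_c = 51.47 mm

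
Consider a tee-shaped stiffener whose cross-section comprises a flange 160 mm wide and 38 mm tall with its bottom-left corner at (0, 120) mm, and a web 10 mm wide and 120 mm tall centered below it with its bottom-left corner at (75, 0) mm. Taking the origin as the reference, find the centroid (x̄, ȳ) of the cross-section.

x̄ = 80.00 mm, ȳ = 125.98 mm

web: A = 10 × 120 = 1200.00, centroid at (80.00, 60.00).
flange: A = 160 × 38 = 6080.00, centroid at (80.00, 139.00).
ΣA = 7280.00 mm²
ΣAx̄ = (1200.00)(80.00) + (6080.00)(80.00) = 582400.00 mm³
ΣAȳ = (1200.00)(60.00) + (6080.00)(139.00) = 917120.00 mm³
x̄ = 582400.00 / 7280.00 = 80.00 mm
ȳ = 917120.00 / 7280.00 = 125.98 mm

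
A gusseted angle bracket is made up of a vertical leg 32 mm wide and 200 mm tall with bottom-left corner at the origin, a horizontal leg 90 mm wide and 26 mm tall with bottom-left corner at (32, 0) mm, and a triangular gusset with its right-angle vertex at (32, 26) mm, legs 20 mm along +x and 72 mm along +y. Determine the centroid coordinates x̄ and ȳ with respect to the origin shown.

x̄ = 32.81 mm, ȳ = 74.67 mm

Part | A | x̄ᵢ | ȳᵢ | A·x̄ᵢ | A·ȳᵢ
vertical leg | 6400.00 | 16.00 | 100.00 | 102400.00 | 640000.00
horizontal leg | 2340.00 | 77.00 | 13.00 | 180180.00 | 30420.00
gusset | 720.00 | 38.67 | 50.00 | 27840.00 | 36000.00
Σ | 9460.00 |  |  | 310420.00 | 706420.00
x̄ = 310420.00 / 9460.00 = 32.81 mm
ȳ = 706420.00 / 9460.00 = 74.67 mm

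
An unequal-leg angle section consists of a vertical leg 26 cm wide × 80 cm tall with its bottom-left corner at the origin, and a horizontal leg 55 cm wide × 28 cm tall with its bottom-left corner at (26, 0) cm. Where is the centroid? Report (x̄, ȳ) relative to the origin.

Part | A | x̄ᵢ | ȳᵢ | A·x̄ᵢ | A·ȳᵢ
vertical leg | 2080.00 | 13.00 | 40.00 | 27040.00 | 83200.00
horizontal leg | 1540.00 | 53.50 | 14.00 | 82390.00 | 21560.00
Σ | 3620.00 |  |  | 109430.00 | 104760.00
x̄ = 109430.00 / 3620.00 = 30.23 cm
ȳ = 104760.00 / 3620.00 = 28.94 cm

x̄ = 30.23 cm, ȳ = 28.94 cm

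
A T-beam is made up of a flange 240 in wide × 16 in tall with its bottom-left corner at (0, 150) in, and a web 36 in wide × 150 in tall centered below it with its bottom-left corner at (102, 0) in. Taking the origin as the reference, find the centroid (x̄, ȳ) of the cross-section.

x̄ = 120.00 in, ȳ = 109.49 in

Part | A | x̄ᵢ | ȳᵢ | A·x̄ᵢ | A·ȳᵢ
web | 5400.00 | 120.00 | 75.00 | 648000.00 | 405000.00
flange | 3840.00 | 120.00 | 158.00 | 460800.00 | 606720.00
Σ | 9240.00 |  |  | 1108800.00 | 1011720.00
x̄ = 1108800.00 / 9240.00 = 120.00 in
ȳ = 1011720.00 / 9240.00 = 109.49 in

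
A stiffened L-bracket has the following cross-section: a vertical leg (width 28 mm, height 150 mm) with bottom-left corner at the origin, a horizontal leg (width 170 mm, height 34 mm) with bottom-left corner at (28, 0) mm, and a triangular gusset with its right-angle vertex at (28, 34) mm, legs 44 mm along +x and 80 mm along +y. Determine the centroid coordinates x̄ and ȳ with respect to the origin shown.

vertical leg: A = 28 × 150 = 4200.00, centroid at (14.00, 75.00).
horizontal leg: A = 170 × 34 = 5780.00, centroid at (113.00, 17.00).
gusset: A = ½·44·80 = 1760.00, centroid at (42.67, 60.67).
ΣA = 11740.00 mm², ΣAx̄ = 787033.33 mm³, ΣAȳ = 520033.33 mm³.
x̄ = 787033.33/11740.00 = 67.04 mm; ȳ = 520033.33/11740.00 = 44.30 mm.

x̄ = 67.04 mm, ȳ = 44.30 mm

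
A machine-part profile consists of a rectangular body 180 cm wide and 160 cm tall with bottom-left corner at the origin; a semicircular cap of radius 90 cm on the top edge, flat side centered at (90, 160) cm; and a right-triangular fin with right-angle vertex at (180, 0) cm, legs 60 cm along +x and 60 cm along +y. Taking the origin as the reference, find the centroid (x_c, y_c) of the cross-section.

x_c = 94.57 cm, y_c = 112.22 cm

Part | A | x̄ᵢ | ȳᵢ | A·x̄ᵢ | A·ȳᵢ
rectangular body | 28800.00 | 90.00 | 80.00 | 2592000.00 | 2304000.00
semicircular top | 12723.45 | 90.00 | 198.20 | 1145110.52 | 2521752.04
triangular fin | 1800.00 | 200.00 | 20.00 | 360000.00 | 36000.00
Σ | 43323.45 |  |  | 4097110.52 | 4861752.04
x_c = 4097110.52 / 43323.45 = 94.57 cm
y_c = 4861752.04 / 43323.45 = 112.22 cm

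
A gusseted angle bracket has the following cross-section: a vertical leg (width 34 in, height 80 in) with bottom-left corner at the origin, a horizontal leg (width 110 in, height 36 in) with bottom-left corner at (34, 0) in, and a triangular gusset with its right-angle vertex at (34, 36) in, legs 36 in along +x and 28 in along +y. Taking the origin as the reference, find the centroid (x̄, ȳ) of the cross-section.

vertical leg: A = 34 × 80 = 2720.00, centroid at (17.00, 40.00).
horizontal leg: A = 110 × 36 = 3960.00, centroid at (89.00, 18.00).
gusset: A = ½·36·28 = 504.00, centroid at (46.00, 45.33).
ΣA = 7184.00 in², ΣAx̄ = 421864.00 in³, ΣAȳ = 202928.00 in³.
x̄ = 421864.00/7184.00 = 58.72 in; ȳ = 202928.00/7184.00 = 28.25 in.

x̄ = 58.72 in, ȳ = 28.25 in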